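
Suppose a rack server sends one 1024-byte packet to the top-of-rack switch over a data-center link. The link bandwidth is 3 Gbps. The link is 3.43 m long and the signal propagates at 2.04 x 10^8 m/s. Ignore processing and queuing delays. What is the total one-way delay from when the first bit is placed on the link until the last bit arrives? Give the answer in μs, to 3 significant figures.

2.75 μs

L = 1024 × 8 = 8192 bits.
Transmission delay = L/R = 8192 / 3000000000 = 2.73067 μs.
Propagation delay = d/s = 3.43 m / 204000000 m/s = 0.0168137 μs.
Total = 2.75 μs.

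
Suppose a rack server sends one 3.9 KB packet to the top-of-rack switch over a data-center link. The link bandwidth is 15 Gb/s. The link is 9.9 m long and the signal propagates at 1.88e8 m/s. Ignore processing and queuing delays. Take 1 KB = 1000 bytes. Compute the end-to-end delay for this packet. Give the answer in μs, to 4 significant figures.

L = 31200 bits.
Transmission delay = L/R = 31200 / 15000000000 = 2.08 μs.
Propagation delay = d/s = 9.9 m / 188000000 m/s = 0.0526596 μs.
Total = 2.133 μs.

2.133 μs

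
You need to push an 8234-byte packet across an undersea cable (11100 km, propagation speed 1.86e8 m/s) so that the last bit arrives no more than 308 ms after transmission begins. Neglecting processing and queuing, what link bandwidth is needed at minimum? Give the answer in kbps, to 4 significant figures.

L = 65872 bits.
Propagation delay = 11100000 / 186000000 = 59.6774 ms.
Transmission budget = 308 − 59.6774 = 248.323 ms.
R ≥ L / t_tx = 65872 bits / 0.248323 s = 265.3 kbps.

265.3 kbps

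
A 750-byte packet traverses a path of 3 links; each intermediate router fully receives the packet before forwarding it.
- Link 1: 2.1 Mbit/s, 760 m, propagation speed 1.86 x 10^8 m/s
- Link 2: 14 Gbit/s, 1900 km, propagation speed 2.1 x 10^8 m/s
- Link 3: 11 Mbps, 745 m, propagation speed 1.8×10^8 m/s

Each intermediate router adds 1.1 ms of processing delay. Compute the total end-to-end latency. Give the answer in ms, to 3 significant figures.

L = 750 × 8 = 6000 bits.
Transmission delays (L/R per hop): 2.85714, 0.000428571, 0.545455 ms; sum = 3.40303 ms.
Propagation delays (d/s per hop): 0.00408602, 9.04762, 0.00413889 ms; sum = 9.05584 ms.
Processing at 2 router(s): 2 × 1.1 ms = 2.2 ms.
End-to-end = 14.7 ms.

14.7 ms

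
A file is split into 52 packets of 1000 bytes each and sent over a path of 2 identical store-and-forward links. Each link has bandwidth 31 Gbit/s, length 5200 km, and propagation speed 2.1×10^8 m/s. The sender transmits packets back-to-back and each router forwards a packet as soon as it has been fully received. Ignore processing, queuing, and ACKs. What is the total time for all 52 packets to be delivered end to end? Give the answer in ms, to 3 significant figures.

49.5 ms

Per-hop transmission t_tx = L/R = 8000/31000000000 = 0.000258065 ms.
Per-hop propagation t_prop = 5200000/210000000 = 24.7619 ms.
Pipeline fill: first packet needs 2·t_tx to clear all hops; remaining 51 packets each add one t_tx.
Total = (2+52-1)·t_tx + 2·t_prop = 53·0.000258065 + 2·24.7619 = 49.5 ms.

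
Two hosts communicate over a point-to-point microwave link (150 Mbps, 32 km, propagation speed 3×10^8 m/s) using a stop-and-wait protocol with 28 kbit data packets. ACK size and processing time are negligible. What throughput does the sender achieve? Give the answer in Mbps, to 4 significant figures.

70.00 Mbps

t_tx = L/R = 28000/150000000 = 0.000186667 s.
t_prop = 32000/300000000 = 0.000106667 s; RTT = 0.000213333 s.
Cycle = t_tx + RTT = 0.0004 s.
Throughput = L / cycle = 28000 / 0.0004 = 70.00 Mbps.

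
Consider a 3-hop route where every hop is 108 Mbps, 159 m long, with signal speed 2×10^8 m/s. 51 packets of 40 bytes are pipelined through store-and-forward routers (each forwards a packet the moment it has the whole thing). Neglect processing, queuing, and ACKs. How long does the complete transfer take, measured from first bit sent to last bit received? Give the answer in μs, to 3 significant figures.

Per-hop transmission t_tx = L/R = 320/108000000 = 2.96296 μs.
Per-hop propagation t_prop = 159/200000000 = 0.795 μs.
Pipeline fill: first packet needs 3·t_tx to clear all hops; remaining 50 packets each add one t_tx.
Total = (3+51-1)·t_tx + 3·t_prop = 53·2.96296 + 3·0.795 = 159 μs.

159 μs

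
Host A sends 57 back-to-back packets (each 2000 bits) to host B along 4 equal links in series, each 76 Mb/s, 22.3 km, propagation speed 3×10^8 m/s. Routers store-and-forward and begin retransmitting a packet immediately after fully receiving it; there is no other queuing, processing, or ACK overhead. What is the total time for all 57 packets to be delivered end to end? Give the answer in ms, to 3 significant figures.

1.88 ms

Per-hop transmission t_tx = L/R = 2000/76000000 = 0.0263158 ms.
Per-hop propagation t_prop = 22300/300000000 = 0.0743333 ms.
Pipeline fill: first packet needs 4·t_tx to clear all hops; remaining 56 packets each add one t_tx.
Total = (4+57-1)·t_tx + 4·t_prop = 60·0.0263158 + 4·0.0743333 = 1.88 ms.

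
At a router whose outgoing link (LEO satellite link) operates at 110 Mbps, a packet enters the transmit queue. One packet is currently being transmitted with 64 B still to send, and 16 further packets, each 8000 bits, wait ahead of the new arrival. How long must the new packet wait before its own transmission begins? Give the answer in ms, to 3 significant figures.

1.17 ms

Each queued packet: L/R = 8000/110000000 = 0.0727273 ms.
16 queued → 1.16364 ms.
Plus remaining 512 bits of current packet: 0.00465455 ms.
Queuing delay = 1.17 ms.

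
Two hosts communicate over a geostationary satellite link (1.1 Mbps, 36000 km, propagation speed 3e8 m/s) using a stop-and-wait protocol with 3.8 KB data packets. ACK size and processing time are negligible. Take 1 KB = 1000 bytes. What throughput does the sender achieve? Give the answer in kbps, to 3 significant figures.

114 kbps

t_tx = L/R = 30400/1100000 = 0.0276364 s.
t_prop = 36000000/300000000 = 0.12 s; RTT = 0.24 s.
Cycle = t_tx + RTT = 0.267636 s.
Throughput = L / cycle = 30400 / 0.267636 = 114 kbps.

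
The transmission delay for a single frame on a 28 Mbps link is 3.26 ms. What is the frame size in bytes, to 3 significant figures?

L = R × t_tx = 28000000 b/s × 0.00326 s = 91280 bits.
In bytes: 91280 / 8 = 11400 bytes.

11400 bytes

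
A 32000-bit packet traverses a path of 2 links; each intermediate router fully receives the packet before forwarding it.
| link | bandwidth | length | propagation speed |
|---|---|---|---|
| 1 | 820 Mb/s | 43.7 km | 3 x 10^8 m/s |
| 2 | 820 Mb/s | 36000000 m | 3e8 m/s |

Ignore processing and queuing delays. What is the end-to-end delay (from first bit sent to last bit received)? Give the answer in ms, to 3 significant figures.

Transmission delay per hop = L/R = 32000/820000000 = 0.0390244 ms; 2 hops → 0.0780488 ms.
Propagation delays (d/s per hop): 0.145667, 120 ms; sum = 120.146 ms.
End-to-end = 120 ms.

120 ms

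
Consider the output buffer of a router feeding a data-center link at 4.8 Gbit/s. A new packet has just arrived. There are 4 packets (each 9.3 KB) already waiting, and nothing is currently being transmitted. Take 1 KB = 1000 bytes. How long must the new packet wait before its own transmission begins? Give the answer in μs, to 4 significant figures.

62.00 μs

Each queued packet: L/R = 74400/4800000000 = 15.5 μs.
4 queued → 62 μs.
Queuing delay = 62.00 μs.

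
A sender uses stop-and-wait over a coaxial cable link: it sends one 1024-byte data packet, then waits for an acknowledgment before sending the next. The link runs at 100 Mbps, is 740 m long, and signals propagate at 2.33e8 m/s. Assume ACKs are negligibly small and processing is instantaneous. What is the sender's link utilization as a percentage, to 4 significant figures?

t_tx = L/R = 8192/100000000 = 8.192e-05 s.
t_prop = 740/233000000 = 3.17597e-06 s; RTT = 6.35193e-06 s.
Cycle = t_tx + RTT = 8.82719e-05 s.
Utilization = t_tx / cycle = 8.192e-05/8.82719e-05 = 92.80 %.

92.80 %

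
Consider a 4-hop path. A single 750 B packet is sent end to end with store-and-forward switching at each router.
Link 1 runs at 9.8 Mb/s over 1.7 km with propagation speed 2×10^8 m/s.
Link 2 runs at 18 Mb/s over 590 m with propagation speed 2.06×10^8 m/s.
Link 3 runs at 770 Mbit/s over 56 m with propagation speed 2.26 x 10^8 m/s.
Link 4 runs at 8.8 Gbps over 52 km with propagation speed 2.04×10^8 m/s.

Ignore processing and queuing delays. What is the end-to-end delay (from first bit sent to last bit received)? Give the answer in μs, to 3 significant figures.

1220 μs

L = 750 × 8 = 6000 bits.
Transmission delays (L/R per hop): 612.245, 333.333, 7.79221, 0.681818 μs; sum = 954.052 μs.
Propagation delays (d/s per hop): 8.5, 2.86408, 0.247788, 254.902 μs; sum = 266.514 μs.
End-to-end = 1220 μs.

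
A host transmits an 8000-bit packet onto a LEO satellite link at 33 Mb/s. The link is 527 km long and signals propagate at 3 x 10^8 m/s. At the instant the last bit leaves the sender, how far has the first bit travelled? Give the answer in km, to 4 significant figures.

t_tx = L/R = 8000/33000000 = 0.000242424 s.
Distance = s × t_tx = 300000000 × 0.000242424 = 72.73 km.

72.73 km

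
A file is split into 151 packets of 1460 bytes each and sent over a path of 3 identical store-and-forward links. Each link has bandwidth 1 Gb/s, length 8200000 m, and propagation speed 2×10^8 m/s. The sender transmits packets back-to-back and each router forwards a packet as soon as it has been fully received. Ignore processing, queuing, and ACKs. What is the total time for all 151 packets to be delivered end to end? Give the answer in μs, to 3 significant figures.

Per-hop transmission t_tx = L/R = 11680/1000000000 = 11.68 μs.
Per-hop propagation t_prop = 8200000/200000000 = 41000 μs.
Pipeline fill: first packet needs 3·t_tx to clear all hops; remaining 150 packets each add one t_tx.
Total = (3+151-1)·t_tx + 3·t_prop = 153·11.68 + 3·41000 = 125000 μs.

125000 μs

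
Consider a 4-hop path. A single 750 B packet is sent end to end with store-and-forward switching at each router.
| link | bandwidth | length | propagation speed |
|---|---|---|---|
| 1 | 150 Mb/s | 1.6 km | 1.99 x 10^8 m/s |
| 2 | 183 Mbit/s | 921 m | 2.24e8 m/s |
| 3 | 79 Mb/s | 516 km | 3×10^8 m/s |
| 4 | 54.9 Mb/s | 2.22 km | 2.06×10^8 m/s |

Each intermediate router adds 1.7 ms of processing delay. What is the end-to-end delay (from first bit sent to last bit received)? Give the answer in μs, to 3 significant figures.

7100 μs

L = 750 × 8 = 6000 bits.
Transmission delays (L/R per hop): 40, 32.7869, 75.9494, 109.29 μs; sum = 258.026 μs.
Propagation delays (d/s per hop): 8.0402, 4.11161, 1720, 10.7767 μs; sum = 1742.93 μs.
Processing at 3 router(s): 3 × 1.7 ms = 5100 μs.
End-to-end = 7100 μs.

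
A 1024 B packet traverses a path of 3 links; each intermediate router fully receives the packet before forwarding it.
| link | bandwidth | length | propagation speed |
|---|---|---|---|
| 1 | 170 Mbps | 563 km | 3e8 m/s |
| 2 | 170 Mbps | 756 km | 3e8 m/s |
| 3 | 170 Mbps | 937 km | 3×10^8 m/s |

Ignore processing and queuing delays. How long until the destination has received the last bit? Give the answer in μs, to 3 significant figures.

7660 μs

L = 1024 × 8 = 8192 bits.
Transmission delay per hop = L/R = 8192/170000000 = 48.1882 μs; 3 hops → 144.565 μs.
Propagation delays (d/s per hop): 1876.67, 2520, 3123.33 μs; sum = 7520 μs.
End-to-end = 7660 μs.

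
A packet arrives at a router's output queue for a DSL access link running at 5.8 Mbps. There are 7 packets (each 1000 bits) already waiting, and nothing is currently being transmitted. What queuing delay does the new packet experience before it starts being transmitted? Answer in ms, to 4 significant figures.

Each queued packet: L/R = 1000/5800000 = 0.172414 ms.
7 queued → 1.2069 ms.
Queuing delay = 1.207 ms.

1.207 ms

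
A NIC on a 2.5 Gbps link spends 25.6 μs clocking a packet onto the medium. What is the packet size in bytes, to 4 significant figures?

8000 bytes

L = R × t_tx = 2500000000 b/s × 2.56e-05 s = 64000 bits.
In bytes: 64000 / 8 = 8000 bytes.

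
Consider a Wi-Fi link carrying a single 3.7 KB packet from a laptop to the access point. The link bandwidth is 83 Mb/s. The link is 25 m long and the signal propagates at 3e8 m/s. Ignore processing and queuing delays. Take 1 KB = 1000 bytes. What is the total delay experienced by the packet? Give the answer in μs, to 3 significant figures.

357 μs

L = 29600 bits.
Transmission delay = L/R = 29600 / 83000000 = 356.627 μs.
Propagation delay = d/s = 25 m / 300000000 m/s = 0.0833333 μs.
Total = 357 μs.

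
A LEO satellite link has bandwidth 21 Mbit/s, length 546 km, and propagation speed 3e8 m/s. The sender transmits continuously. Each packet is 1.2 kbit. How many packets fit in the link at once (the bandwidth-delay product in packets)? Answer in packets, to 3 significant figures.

31.9 packets

Propagation delay = 546000 / 300000000 = 0.00182 s.
BDP = R × t_prop = 21000000 × 0.00182 = 38220 bits.
In packets of 1200 bits: 31.9 packets.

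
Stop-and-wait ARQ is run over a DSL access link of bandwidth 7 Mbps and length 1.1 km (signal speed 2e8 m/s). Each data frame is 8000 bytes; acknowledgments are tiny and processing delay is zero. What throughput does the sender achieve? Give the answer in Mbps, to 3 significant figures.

6.99 Mbps

t_tx = L/R = 64000/7000000 = 0.00914286 s.
t_prop = 1100/200000000 = 5.5e-06 s; RTT = 1.1e-05 s.
Cycle = t_tx + RTT = 0.00915386 s.
Throughput = L / cycle = 64000 / 0.00915386 = 6.99 Mbps.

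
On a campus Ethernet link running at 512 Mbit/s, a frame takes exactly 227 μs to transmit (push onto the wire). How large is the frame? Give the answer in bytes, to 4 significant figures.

14530 bytes

L = R × t_tx = 512000000 b/s × 0.000227 s = 116224 bits.
In bytes: 116224 / 8 = 14530 bytes.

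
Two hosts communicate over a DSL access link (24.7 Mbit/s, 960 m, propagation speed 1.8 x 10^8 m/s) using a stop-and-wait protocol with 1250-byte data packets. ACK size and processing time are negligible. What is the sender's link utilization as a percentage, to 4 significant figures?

t_tx = L/R = 10000/24700000 = 0.000404858 s.
t_prop = 960/180000000 = 5.33333e-06 s; RTT = 1.06667e-05 s.
Cycle = t_tx + RTT = 0.000415525 s.
Utilization = t_tx / cycle = 0.000404858/0.000415525 = 97.43 %.

97.43 %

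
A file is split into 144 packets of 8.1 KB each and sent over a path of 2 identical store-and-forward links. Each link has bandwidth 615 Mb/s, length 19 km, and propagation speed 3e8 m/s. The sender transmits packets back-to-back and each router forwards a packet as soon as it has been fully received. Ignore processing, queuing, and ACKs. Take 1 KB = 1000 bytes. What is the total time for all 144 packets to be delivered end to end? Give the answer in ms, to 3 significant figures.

Per-hop transmission t_tx = L/R = 64800/615000000 = 0.105366 ms.
Per-hop propagation t_prop = 19000/300000000 = 0.0633333 ms.
Pipeline fill: first packet needs 2·t_tx to clear all hops; remaining 143 packets each add one t_tx.
Total = (2+144-1)·t_tx + 2·t_prop = 145·0.105366 + 2·0.0633333 = 15.4 ms.

15.4 ms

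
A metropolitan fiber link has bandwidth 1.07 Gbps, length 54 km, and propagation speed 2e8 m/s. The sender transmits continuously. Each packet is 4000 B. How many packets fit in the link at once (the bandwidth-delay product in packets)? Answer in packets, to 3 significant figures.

9.03 packets

Propagation delay = 54000 / 200000000 = 0.00027 s.
BDP = R × t_prop = 1.07e+09 × 0.00027 = 288900 bits.
In packets of 32000 bits: 9.03 packets.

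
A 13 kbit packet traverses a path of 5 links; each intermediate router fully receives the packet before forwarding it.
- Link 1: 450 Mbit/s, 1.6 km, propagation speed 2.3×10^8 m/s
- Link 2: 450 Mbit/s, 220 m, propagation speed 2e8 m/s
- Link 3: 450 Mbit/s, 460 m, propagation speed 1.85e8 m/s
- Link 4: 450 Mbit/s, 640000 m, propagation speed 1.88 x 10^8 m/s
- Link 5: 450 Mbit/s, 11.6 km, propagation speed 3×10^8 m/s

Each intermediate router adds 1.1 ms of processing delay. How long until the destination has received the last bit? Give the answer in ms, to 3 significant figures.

8.00 ms

L = 13000 bits.
Transmission delay per hop = L/R = 13000/450000000 = 0.0288889 ms; 5 hops → 0.144444 ms.
Propagation delays (d/s per hop): 0.00695652, 0.0011, 0.00248649, 3.40426, 0.0386667 ms; sum = 3.45346 ms.
Processing at 4 router(s): 4 × 1.1 ms = 4.4 ms.
End-to-end = 8.00 ms.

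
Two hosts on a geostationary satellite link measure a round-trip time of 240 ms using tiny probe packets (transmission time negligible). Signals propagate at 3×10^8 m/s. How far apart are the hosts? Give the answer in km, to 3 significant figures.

36000 km

One-way propagation = RTT/2 = 120 ms.
d = s × t = 300000000 × 0.12 = 36000 km.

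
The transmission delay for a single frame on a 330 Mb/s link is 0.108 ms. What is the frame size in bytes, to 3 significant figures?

4460 bytes

L = R × t_tx = 330000000 b/s × 0.000108 s = 35640 bits.
In bytes: 35640 / 8 = 4460 bytes.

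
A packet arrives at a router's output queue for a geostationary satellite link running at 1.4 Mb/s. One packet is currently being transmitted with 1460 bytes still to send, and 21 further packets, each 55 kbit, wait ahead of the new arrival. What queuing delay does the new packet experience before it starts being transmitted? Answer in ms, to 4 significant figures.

833.3 ms

Each queued packet: L/R = 55000/1400000 = 39.2857 ms.
21 queued → 825 ms.
Plus remaining 11680 bits of current packet: 8.34286 ms.
Queuing delay = 833.3 ms.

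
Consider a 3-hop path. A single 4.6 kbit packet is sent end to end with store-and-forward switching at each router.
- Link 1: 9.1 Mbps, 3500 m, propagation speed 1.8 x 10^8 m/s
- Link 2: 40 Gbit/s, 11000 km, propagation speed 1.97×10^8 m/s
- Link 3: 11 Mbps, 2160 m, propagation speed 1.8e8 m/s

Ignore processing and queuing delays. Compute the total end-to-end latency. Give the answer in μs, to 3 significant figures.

L = 4600 bits.
Transmission delays (L/R per hop): 505.495, 0.115, 418.182 μs; sum = 923.791 μs.
Propagation delays (d/s per hop): 19.4444, 55837.6, 12 μs; sum = 55869 μs.
End-to-end = 56800 μs.

56800 μs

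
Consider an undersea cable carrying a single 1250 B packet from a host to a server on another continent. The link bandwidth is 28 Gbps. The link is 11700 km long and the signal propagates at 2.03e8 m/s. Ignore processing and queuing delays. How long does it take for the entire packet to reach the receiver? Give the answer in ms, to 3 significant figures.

57.6 ms

L = 1250 × 8 = 10000 bits.
Transmission delay = L/R = 10000 / 28000000000 = 0.000357143 ms.
Propagation delay = d/s = 11700000 m / 2.03e+08 m/s = 57.6355 ms.
Total = 57.6 ms.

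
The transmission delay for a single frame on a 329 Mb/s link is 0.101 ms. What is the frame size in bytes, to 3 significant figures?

L = R × t_tx = 329000000 b/s × 0.000101 s = 33229 bits.
In bytes: 33229 / 8 = 4150 bytes.

4150 bytes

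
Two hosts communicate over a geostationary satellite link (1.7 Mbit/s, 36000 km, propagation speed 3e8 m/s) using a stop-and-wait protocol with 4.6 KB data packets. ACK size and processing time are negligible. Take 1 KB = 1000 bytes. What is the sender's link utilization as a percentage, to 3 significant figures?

t_tx = L/R = 36800/1700000 = 0.0216471 s.
t_prop = 36000000/300000000 = 0.12 s; RTT = 0.24 s.
Cycle = t_tx + RTT = 0.261647 s.
Utilization = t_tx / cycle = 0.0216471/0.261647 = 8.27 %.

8.27 %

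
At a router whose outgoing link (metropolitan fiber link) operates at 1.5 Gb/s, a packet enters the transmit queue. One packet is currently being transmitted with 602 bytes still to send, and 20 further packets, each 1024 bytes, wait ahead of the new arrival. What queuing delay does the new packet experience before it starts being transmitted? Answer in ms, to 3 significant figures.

0.112 ms

Each queued packet: L/R = 8192/1500000000 = 0.00546133 ms.
20 queued → 0.109227 ms.
Plus remaining 4816 bits of current packet: 0.00321067 ms.
Queuing delay = 0.112 ms.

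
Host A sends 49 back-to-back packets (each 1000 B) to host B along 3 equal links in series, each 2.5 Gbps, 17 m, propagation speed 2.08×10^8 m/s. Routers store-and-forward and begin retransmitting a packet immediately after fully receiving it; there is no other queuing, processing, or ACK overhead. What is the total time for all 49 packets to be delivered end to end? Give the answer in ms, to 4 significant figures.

Per-hop transmission t_tx = L/R = 8000/2500000000 = 0.0032 ms.
Per-hop propagation t_prop = 17/208000000 = 8.17308e-05 ms.
Pipeline fill: first packet needs 3·t_tx to clear all hops; remaining 48 packets each add one t_tx.
Total = (3+49-1)·t_tx + 3·t_prop = 51·0.0032 + 3·8.17308e-05 = 0.1634 ms.

0.1634 ms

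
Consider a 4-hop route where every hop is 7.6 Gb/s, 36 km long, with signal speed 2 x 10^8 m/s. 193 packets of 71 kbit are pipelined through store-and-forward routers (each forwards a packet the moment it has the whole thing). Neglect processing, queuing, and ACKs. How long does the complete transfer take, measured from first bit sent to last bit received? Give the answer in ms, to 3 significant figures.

Per-hop transmission t_tx = L/R = 71000/7600000000 = 0.00934211 ms.
Per-hop propagation t_prop = 36000/200000000 = 0.18 ms.
Pipeline fill: first packet needs 4·t_tx to clear all hops; remaining 192 packets each add one t_tx.
Total = (4+193-1)·t_tx + 4·t_prop = 196·0.00934211 + 4·0.18 = 2.55 ms.

2.55 ms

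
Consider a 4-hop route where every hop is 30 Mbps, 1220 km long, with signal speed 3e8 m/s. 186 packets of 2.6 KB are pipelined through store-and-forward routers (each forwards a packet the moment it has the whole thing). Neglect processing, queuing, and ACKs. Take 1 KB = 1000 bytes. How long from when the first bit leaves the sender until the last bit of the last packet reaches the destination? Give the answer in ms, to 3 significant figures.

Per-hop transmission t_tx = L/R = 20800/30000000 = 0.693333 ms.
Per-hop propagation t_prop = 1220000/300000000 = 4.06667 ms.
Pipeline fill: first packet needs 4·t_tx to clear all hops; remaining 185 packets each add one t_tx.
Total = (4+186-1)·t_tx + 4·t_prop = 189·0.693333 + 4·4.06667 = 147 ms.

147 ms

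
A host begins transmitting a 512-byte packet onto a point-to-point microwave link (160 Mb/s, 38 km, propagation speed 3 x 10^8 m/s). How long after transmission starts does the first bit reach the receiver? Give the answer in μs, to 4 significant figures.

126.7 μs

First bit experiences only propagation delay: d/s = 38000/300000000 = 126.7 μs.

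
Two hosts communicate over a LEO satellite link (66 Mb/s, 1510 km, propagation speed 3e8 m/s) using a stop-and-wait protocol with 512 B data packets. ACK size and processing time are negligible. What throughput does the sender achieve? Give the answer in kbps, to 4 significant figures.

404.4 kbps

t_tx = L/R = 4096/66000000 = 6.20606e-05 s.
t_prop = 1510000/300000000 = 0.00503333 s; RTT = 0.0100667 s.
Cycle = t_tx + RTT = 0.0101287 s.
Throughput = L / cycle = 4096 / 0.0101287 = 404.4 kbps.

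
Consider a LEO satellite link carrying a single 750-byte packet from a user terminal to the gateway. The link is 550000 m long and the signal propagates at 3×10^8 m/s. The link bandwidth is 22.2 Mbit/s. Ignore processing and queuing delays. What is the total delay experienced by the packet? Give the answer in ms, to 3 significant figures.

L = 750 × 8 = 6000 bits.
Transmission delay = L/R = 6000 / 22200000 = 0.27027 ms.
Propagation delay = d/s = 550000 m / 300000000 m/s = 1.83333 ms.
Total = 2.10 ms.

2.10 ms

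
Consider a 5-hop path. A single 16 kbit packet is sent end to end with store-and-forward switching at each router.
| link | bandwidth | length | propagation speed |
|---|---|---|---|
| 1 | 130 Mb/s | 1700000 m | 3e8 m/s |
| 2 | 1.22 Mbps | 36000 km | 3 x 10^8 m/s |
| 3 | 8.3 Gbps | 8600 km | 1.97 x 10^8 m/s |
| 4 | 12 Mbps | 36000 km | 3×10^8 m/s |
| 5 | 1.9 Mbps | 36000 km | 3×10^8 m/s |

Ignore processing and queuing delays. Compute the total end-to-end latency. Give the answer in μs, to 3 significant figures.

L = 16000 bits.
Transmission delays (L/R per hop): 123.077, 13114.8, 1.92771, 1333.33, 8421.05 μs; sum = 22994.1 μs.
Propagation delays (d/s per hop): 5666.67, 120000, 43654.8, 120000, 120000 μs; sum = 409321 μs.
End-to-end = 432000 μs.

432000 μs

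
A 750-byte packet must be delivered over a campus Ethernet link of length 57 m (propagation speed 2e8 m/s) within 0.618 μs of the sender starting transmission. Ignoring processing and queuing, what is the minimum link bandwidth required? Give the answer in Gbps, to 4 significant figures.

18.02 Gbps

L = 6000 bits.
Propagation delay = 57 / 200000000 = 0.285 μs.
Transmission budget = 0.618 − 0.285 = 0.333 μs.
R ≥ L / t_tx = 6000 bits / 3.33e-07 s = 18.02 Gbps.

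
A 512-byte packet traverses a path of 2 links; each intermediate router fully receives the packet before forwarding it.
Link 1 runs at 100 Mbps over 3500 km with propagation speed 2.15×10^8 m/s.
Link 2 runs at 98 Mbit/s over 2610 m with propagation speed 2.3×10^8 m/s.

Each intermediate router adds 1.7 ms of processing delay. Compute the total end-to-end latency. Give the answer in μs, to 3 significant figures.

L = 512 × 8 = 4096 bits.
Transmission delays (L/R per hop): 40.96, 41.7959 μs; sum = 82.7559 μs.
Propagation delays (d/s per hop): 16279.1, 11.3478 μs; sum = 16290.4 μs.
Processing at 1 router(s): 1 × 1.7 ms = 1700 μs.
End-to-end = 18100 μs.

18100 μs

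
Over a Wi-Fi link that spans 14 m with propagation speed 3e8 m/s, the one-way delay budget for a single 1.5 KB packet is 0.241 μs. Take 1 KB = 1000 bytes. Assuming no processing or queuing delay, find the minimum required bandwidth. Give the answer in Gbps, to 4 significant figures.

L = 12000 bits.
Propagation delay = 14 / 300000000 = 0.0466667 μs.
Transmission budget = 0.241 − 0.0466667 = 0.194333 μs.
R ≥ L / t_tx = 12000 bits / 1.94333e-07 s = 61.75 Gbps.

61.75 Gbps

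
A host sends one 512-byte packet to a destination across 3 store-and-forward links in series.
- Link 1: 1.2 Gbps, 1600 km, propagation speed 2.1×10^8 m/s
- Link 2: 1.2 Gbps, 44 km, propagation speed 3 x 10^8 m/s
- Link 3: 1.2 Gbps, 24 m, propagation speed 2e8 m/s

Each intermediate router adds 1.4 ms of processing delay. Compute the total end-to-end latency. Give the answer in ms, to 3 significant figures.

10.6 ms

L = 512 × 8 = 4096 bits.
Transmission delay per hop = L/R = 4096/1200000000 = 0.00341333 ms; 3 hops → 0.01024 ms.
Propagation delays (d/s per hop): 7.61905, 0.146667, 0.00012 ms; sum = 7.76583 ms.
Processing at 2 router(s): 2 × 1.4 ms = 2.8 ms.
End-to-end = 10.6 ms.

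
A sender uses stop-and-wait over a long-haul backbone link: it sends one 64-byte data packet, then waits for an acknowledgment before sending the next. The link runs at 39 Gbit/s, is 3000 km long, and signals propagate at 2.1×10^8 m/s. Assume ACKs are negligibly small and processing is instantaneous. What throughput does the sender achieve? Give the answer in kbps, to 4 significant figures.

t_tx = L/R = 512/39000000000 = 1.31282e-08 s.
t_prop = 3000000/210000000 = 0.0142857 s; RTT = 0.0285714 s.
Cycle = t_tx + RTT = 0.0285714 s.
Throughput = L / cycle = 512 / 0.0285714 = 17.92 kbps.

17.92 kbps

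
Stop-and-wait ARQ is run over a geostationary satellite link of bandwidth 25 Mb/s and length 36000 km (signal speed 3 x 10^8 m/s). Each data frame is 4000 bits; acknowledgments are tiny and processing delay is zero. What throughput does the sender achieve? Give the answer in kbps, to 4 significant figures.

16.66 kbps

t_tx = L/R = 4000/25000000 = 0.00016 s.
t_prop = 36000000/300000000 = 0.12 s; RTT = 0.24 s.
Cycle = t_tx + RTT = 0.24016 s.
Throughput = L / cycle = 4000 / 0.24016 = 16.66 kbps.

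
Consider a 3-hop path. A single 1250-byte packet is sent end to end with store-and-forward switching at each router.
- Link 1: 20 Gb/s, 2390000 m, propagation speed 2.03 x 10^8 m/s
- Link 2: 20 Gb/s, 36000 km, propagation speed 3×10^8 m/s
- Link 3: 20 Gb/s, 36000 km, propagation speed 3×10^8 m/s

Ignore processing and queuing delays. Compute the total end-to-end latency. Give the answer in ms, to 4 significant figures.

L = 1250 × 8 = 10000 bits.
Transmission delay per hop = L/R = 10000/20000000000 = 0.0005 ms; 3 hops → 0.0015 ms.
Propagation delays (d/s per hop): 11.7734, 120, 120 ms; sum = 251.773 ms.
End-to-end = 251.8 ms.

251.8 ms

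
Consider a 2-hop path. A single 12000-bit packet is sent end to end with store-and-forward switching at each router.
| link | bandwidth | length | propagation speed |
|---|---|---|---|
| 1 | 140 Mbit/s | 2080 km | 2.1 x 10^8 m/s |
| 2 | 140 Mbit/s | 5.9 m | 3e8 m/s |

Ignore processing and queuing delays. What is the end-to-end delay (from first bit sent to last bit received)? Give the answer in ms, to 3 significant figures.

10.1 ms

Transmission delay per hop = L/R = 12000/140000000 = 0.0857143 ms; 2 hops → 0.171429 ms.
Propagation delays (d/s per hop): 9.90476, 1.96667e-05 ms; sum = 9.90478 ms.
End-to-end = 10.1 ms.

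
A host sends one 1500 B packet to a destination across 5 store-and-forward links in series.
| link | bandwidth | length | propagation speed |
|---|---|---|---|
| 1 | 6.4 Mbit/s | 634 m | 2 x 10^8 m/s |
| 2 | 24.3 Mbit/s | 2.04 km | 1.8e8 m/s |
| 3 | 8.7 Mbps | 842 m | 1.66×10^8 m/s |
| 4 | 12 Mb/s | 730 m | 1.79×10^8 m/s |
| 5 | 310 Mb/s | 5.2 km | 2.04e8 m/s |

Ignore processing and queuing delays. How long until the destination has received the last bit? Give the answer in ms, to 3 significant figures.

4.84 ms

L = 1500 × 8 = 12000 bits.
Transmission delays (L/R per hop): 1.875, 0.493827, 1.37931, 1, 0.0387097 ms; sum = 4.78685 ms.
Propagation delays (d/s per hop): 0.00317, 0.0113333, 0.00507229, 0.00407821, 0.0254902 ms; sum = 0.049144 ms.
End-to-end = 4.84 ms.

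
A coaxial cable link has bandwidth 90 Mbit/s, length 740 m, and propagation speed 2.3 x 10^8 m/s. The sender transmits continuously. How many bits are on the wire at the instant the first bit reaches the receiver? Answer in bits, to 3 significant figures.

Propagation delay = 740 / 2.3e+08 = 3.21739e-06 s.
BDP = R × t_prop = 90000000 × 3.21739e-06 = 289.565 bits.

290 bits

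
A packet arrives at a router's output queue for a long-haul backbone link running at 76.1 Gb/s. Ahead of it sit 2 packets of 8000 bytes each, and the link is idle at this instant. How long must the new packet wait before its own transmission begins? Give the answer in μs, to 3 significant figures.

1.68 μs

Each queued packet: L/R = 64000/76100000000 = 0.840999 μs.
2 queued → 1.682 μs.
Queuing delay = 1.68 μs.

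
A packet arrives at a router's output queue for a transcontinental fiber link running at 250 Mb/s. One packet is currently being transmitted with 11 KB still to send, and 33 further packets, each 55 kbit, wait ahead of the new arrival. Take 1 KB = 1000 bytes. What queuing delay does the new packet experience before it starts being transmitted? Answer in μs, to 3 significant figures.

Each queued packet: L/R = 55000/250000000 = 220 μs.
33 queued → 7260 μs.
Plus remaining 88000 bits of current packet: 352 μs.
Queuing delay = 7610 μs.

7610 μs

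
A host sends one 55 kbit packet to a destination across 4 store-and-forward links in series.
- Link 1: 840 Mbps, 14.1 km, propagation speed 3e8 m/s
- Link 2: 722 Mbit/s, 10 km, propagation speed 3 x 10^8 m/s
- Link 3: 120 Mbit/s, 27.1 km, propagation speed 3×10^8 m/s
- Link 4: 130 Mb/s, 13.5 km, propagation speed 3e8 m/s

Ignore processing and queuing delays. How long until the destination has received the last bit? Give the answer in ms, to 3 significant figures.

L = 55000 bits.
Transmission delays (L/R per hop): 0.0654762, 0.0761773, 0.458333, 0.423077 ms; sum = 1.02306 ms.
Propagation delays (d/s per hop): 0.047, 0.0333333, 0.0903333, 0.045 ms; sum = 0.215667 ms.
End-to-end = 1.24 ms.

1.24 ms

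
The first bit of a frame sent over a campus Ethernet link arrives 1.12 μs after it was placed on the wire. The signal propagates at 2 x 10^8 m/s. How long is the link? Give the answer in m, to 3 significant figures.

224 m

d = s × t_prop = 200000000 × 1.12e-06 = 224 m.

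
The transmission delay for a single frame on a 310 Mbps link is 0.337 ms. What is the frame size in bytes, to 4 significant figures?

13060 bytes

L = R × t_tx = 310000000 b/s × 0.000337 s = 104470 bits.
In bytes: 104470 / 8 = 13060 bytes.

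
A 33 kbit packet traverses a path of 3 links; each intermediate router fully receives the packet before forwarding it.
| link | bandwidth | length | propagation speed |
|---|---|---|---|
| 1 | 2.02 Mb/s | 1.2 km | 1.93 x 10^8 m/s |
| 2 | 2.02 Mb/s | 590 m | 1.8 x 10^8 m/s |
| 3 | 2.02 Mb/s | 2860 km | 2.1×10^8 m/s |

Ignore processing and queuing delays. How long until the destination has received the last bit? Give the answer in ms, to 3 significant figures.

L = 33000 bits.
Transmission delay per hop = L/R = 33000/2020000 = 16.3366 ms; 3 hops → 49.0099 ms.
Propagation delays (d/s per hop): 0.00621762, 0.00327778, 13.619 ms; sum = 13.6285 ms.
End-to-end = 62.6 ms.

62.6 ms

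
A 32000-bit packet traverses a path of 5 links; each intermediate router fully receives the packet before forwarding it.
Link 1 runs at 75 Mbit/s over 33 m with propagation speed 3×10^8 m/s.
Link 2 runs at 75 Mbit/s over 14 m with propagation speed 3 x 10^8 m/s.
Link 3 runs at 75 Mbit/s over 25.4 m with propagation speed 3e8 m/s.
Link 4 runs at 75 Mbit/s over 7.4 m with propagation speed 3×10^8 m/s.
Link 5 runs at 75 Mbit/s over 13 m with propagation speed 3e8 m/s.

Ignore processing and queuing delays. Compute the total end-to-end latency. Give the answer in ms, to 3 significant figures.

2.13 ms

Transmission delay per hop = L/R = 32000/75000000 = 0.426667 ms; 5 hops → 2.13333 ms.
Propagation delays (d/s per hop): 0.00011, 4.66667e-05, 8.46667e-05, 2.46667e-05, 4.33333e-05 ms; sum = 0.000309333 ms.
End-to-end = 2.13 ms.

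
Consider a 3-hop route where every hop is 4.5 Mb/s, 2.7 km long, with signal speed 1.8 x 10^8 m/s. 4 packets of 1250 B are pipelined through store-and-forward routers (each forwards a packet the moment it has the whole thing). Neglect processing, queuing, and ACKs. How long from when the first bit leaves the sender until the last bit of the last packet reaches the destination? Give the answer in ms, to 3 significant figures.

Per-hop transmission t_tx = L/R = 10000/4500000 = 2.22222 ms.
Per-hop propagation t_prop = 2700/180000000 = 0.015 ms.
Pipeline fill: first packet needs 3·t_tx to clear all hops; remaining 3 packets each add one t_tx.
Total = (3+4-1)·t_tx + 3·t_prop = 6·2.22222 + 3·0.015 = 13.4 ms.

13.4 ms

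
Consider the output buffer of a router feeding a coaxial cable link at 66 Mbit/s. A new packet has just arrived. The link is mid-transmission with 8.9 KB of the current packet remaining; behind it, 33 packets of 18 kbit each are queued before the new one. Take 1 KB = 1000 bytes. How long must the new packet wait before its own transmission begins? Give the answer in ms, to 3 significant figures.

10.1 ms

Each queued packet: L/R = 18000/66000000 = 0.272727 ms.
33 queued → 9 ms.
Plus remaining 71200 bits of current packet: 1.07879 ms.
Queuing delay = 10.1 ms.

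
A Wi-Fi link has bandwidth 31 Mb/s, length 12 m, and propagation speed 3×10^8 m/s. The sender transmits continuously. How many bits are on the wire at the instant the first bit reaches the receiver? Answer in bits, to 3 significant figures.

Propagation delay = 12 / 300000000 = 4e-08 s.
BDP = R × t_prop = 31000000 × 4e-08 = 1.24 bits.

1.24 bits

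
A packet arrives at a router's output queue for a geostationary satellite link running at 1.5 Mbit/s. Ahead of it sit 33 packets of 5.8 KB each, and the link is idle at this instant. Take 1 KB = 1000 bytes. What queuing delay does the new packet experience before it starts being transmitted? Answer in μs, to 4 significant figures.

1021000 μs

Each queued packet: L/R = 46400/1500000 = 30933.3 μs.
33 queued → 1020800 μs.
Queuing delay = 1021000 μs.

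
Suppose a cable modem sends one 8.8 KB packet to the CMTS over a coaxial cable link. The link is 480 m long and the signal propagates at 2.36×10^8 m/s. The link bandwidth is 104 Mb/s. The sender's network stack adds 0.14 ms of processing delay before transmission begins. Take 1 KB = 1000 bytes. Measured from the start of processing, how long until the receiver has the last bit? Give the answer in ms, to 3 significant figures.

0.819 ms

L = 70400 bits.
Transmission delay = L/R = 70400 / 104000000 = 0.676923 ms.
Propagation delay = d/s = 480 m / 236000000 m/s = 0.0020339 ms.
Plus processing delay 0.14 ms = 0.14 ms.
Total = 0.819 ms.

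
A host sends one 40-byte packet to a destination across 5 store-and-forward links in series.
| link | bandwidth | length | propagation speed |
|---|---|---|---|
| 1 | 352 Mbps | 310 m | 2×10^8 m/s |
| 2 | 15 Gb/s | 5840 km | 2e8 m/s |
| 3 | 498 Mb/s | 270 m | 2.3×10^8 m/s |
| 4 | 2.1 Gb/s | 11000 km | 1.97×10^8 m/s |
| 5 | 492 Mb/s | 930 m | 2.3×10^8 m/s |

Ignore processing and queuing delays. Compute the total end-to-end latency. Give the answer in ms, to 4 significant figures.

85.05 ms

L = 40 × 8 = 320 bits.
Transmission delays (L/R per hop): 0.000909091, 2.13333e-05, 0.00064257, 0.000152381, 0.000650407 ms; sum = 0.00237578 ms.
Propagation delays (d/s per hop): 0.00155, 29.2, 0.00117391, 55.8376, 0.00404348 ms; sum = 85.0443 ms.
End-to-end = 85.05 ms.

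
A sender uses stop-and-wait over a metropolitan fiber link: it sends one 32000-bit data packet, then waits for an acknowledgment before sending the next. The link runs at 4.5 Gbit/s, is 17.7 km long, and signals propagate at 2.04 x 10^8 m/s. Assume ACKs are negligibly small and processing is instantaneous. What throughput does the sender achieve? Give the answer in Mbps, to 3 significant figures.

t_tx = L/R = 32000/4500000000 = 7.11111e-06 s.
t_prop = 17700/204000000 = 8.67647e-05 s; RTT = 0.000173529 s.
Cycle = t_tx + RTT = 0.000180641 s.
Throughput = L / cycle = 32000 / 0.000180641 = 177 Mbps.

177 Mbps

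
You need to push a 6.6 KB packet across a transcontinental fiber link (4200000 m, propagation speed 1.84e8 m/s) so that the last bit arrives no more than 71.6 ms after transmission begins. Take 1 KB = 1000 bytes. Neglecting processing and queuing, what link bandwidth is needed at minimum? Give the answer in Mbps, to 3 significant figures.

1.08 Mbps

L = 52800 bits.
Propagation delay = 4200000 / 184000000 = 22.8261 ms.
Transmission budget = 71.6 − 22.8261 = 48.7739 ms.
R ≥ L / t_tx = 52800 bits / 0.0487739 s = 1.08 Mbps.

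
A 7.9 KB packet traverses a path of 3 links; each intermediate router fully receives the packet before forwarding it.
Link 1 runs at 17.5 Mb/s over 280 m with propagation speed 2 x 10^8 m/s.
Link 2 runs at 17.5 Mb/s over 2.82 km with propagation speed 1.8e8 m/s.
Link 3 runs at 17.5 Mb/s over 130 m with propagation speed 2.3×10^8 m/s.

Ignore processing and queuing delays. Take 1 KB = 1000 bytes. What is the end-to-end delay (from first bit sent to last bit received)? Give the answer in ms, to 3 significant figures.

10.9 ms

L = 63200 bits.
Transmission delay per hop = L/R = 63200/17500000 = 3.61143 ms; 3 hops → 10.8343 ms.
Propagation delays (d/s per hop): 0.0014, 0.0156667, 0.000565217 ms; sum = 0.0176319 ms.
End-to-end = 10.9 ms.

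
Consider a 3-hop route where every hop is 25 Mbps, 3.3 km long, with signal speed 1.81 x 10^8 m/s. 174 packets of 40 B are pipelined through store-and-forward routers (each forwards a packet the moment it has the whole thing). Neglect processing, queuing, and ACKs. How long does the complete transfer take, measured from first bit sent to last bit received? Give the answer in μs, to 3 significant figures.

Per-hop transmission t_tx = L/R = 320/25000000 = 12.8 μs.
Per-hop propagation t_prop = 3300/181000000 = 18.232 μs.
Pipeline fill: first packet needs 3·t_tx to clear all hops; remaining 173 packets each add one t_tx.
Total = (3+174-1)·t_tx + 3·t_prop = 176·12.8 + 3·18.232 = 2310 μs.

2310 μs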